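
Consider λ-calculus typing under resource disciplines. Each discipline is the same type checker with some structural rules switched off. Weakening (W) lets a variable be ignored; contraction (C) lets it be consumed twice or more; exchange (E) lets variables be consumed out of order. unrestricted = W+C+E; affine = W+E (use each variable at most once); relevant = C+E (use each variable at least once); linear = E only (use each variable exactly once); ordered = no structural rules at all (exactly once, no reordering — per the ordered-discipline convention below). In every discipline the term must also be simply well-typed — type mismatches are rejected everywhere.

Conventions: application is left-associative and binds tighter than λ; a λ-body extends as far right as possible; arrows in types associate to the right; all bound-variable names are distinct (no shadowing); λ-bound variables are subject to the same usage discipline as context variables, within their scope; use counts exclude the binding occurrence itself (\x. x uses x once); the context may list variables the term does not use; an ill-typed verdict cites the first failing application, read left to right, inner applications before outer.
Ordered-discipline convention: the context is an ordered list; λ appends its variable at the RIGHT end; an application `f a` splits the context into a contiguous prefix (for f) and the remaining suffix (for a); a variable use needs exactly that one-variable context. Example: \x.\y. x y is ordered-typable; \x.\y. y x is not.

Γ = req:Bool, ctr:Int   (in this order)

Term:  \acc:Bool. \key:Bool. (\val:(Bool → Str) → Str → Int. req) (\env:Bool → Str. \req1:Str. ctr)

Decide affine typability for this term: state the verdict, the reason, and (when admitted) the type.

yes — no duplicate uses among req, ctr, acc, key, val, env, req1; term : Bool → Bool → Bool
usage: req: 1; ctr: 1; acc [bound]: 0; key [bound]: 0; val [bound]: 0; env [bound]: 0; req1 [bound]: 0
use order (left to right): req, ctr
typing: well-typed — term : Bool → Bool → Bool
per-discipline verdicts: ordered ✗, linear ✗, affine ✓, relevant ✗, unrestricted ✓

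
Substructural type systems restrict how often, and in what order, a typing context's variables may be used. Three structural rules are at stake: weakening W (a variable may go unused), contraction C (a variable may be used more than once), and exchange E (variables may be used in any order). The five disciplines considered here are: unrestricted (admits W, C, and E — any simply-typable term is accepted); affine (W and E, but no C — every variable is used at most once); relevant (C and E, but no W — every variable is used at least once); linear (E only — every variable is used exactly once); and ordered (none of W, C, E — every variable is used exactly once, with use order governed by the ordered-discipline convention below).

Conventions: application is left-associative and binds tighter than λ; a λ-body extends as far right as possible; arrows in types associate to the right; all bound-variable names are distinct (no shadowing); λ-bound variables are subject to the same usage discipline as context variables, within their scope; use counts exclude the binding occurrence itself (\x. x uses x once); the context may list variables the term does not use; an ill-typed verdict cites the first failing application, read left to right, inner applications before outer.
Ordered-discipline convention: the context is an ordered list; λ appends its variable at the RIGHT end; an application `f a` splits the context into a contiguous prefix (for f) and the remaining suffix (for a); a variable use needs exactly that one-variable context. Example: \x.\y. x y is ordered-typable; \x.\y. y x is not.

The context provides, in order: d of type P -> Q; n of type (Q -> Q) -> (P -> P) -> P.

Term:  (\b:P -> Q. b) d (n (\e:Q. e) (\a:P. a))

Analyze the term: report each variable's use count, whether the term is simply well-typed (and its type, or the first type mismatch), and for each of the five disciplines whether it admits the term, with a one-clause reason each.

counts: d: 1×; n: 1×; b [bound]: 1×; e [bound]: 1×; a [bound]: 1×
order of uses: b, d, n, e, a
typing: well-typed — term : Q
ordered: ✓ — d, n, b, e, a once each; derivable with no W/C/E
linear: ✓ — d, n, b, e, a: one use apiece
affine: ✓ — d, n, b, e, a: no repeats, contraction unneeded
relevant: ✓ — at least one use each (d, n, b, e, a)
unrestricted: ✓ — well-typed at Q; no restrictions here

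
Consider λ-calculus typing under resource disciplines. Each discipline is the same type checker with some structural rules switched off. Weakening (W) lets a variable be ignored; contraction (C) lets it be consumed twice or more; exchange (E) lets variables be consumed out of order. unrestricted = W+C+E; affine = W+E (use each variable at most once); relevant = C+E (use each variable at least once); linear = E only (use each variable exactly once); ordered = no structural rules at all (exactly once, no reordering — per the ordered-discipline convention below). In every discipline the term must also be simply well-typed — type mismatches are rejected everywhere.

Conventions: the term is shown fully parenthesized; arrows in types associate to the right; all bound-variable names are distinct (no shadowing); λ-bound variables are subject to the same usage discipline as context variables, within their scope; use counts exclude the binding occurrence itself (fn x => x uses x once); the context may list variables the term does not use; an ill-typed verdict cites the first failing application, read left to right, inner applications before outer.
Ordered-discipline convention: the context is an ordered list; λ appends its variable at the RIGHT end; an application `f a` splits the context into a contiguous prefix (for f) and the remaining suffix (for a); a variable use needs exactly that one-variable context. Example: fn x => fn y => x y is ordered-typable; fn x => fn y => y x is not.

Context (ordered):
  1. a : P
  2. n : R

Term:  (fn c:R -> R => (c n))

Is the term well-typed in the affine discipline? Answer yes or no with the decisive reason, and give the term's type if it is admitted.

yes — at most one use each (a, n, c); term : (R -> R) -> R
usage: a ×0; n ×1; c (bound) ×1
uses in reading order: c, n
typing: well-typed — term : (R -> R) -> R
all disciplines: ordered ✗ | linear ✗ | affine ✓ | relevant ✗ | unrestricted ✓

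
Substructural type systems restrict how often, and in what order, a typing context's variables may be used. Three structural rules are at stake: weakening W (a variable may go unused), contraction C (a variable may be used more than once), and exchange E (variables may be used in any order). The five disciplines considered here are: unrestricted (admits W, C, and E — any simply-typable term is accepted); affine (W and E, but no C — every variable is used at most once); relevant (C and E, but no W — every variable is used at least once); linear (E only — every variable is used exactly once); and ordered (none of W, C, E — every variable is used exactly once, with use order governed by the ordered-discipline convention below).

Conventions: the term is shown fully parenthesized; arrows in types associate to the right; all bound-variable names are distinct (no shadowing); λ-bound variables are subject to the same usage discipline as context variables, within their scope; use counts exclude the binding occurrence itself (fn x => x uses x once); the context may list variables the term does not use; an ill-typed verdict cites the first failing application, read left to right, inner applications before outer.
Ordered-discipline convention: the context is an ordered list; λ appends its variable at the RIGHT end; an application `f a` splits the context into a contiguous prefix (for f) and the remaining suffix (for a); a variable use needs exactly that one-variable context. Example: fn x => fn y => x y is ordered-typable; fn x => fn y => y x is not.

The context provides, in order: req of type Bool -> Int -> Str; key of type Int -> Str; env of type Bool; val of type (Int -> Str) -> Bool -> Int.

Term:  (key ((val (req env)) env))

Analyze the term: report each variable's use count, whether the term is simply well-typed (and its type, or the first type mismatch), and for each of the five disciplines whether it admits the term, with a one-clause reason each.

counts: req=1, key=1, env=2, val=1
order of uses: key, val, req, env, env
typing: ✓ — Str
ordered ✗ (repeated use of env ×2)
linear ✗ (repeated use of env ×2)
affine ✗ (repeated use of env ×2)
relevant ✓ (every one of req, key, env, val appears)
unrestricted ✓ (typability at Str is all that's needed)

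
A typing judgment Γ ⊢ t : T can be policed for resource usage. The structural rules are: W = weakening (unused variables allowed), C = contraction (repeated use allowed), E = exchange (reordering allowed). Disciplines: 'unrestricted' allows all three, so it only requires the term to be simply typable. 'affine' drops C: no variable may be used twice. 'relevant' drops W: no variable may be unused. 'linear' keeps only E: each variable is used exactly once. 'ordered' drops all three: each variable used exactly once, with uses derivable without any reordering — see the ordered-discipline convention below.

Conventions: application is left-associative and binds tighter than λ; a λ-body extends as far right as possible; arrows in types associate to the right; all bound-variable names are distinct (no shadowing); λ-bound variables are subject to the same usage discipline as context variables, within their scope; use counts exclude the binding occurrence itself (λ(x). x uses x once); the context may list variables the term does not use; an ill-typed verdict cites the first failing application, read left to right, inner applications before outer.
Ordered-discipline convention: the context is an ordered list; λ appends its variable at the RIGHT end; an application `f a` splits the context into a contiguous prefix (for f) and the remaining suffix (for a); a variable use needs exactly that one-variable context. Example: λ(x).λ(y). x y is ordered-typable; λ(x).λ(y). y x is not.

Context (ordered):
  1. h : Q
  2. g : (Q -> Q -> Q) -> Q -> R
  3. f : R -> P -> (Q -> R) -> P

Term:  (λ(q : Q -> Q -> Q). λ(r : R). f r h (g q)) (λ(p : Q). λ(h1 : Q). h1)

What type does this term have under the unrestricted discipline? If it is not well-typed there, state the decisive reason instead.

not well-typed under unrestricted — the type mismatch rejects it
counts: h: 1, g: 1, f: 1, q (λ-bound): 1, r (λ-bound): 1, p (λ-bound): 0, h1 (λ-bound): 1
left-to-right use order: f, r, h, g, q, h1
typing: ill-typed: an argument Q mismatches the expected P
all disciplines: ordered ✗ | linear ✗ | affine ✗ | relevant ✗ | unrestricted ✗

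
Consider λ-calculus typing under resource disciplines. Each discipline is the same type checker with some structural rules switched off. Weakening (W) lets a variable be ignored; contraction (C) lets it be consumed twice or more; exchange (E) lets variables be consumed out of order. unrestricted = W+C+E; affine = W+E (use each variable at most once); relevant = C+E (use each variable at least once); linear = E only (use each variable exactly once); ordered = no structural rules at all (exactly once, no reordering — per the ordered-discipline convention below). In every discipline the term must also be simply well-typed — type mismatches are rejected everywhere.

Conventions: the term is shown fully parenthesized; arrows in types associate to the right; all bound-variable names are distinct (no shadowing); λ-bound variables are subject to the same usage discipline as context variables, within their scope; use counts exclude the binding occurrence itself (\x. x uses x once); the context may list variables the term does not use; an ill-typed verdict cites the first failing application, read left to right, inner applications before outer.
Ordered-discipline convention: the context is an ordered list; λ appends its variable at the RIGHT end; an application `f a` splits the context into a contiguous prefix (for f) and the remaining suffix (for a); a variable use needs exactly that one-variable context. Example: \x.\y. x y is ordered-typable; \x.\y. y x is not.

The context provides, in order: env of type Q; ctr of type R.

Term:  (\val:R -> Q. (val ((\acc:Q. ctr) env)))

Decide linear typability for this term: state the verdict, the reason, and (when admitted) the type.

no — needs weakening: acc unused
variable uses: env: 1; ctr: 1; val [bound]: 1; acc [bound]: 0
order of uses: val, ctr, env
typing: the term checks, with type (R -> Q) -> Q
across the five disciplines: ordered ✗ · linear ✗ · affine ✓ · relevant ✗ · unrestricted ✓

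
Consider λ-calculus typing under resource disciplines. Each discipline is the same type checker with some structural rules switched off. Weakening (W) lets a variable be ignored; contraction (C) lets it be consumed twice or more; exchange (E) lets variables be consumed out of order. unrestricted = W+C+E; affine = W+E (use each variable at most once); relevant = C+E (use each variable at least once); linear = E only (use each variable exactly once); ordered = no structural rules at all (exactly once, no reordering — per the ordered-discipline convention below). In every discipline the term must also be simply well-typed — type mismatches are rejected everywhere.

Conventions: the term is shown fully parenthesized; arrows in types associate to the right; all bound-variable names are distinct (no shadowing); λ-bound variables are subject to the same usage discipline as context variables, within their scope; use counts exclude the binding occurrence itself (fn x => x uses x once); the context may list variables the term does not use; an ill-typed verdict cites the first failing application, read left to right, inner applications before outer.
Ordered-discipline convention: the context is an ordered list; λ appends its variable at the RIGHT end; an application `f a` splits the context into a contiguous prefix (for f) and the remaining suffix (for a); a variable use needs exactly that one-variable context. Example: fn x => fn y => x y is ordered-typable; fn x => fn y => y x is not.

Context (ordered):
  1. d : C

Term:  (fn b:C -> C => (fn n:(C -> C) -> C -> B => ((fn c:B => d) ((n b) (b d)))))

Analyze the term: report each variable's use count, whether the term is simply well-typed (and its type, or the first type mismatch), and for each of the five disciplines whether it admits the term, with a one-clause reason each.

counts: d: 2×, b [bound]: 2×, n [bound]: 1×, c [bound]: 0×
left-to-right use order: d, n, b, b, d
typing: well-typed — term : (C -> C) -> ((C -> C) -> C -> B) -> C
ordered: ✗, repeated use of d ×2, b ×2; needs weakening: c unused
linear: ✗, repeated use of d ×2, b ×2; needs weakening: c unused
affine: ✗, repeated use of d ×2, b ×2
relevant: ✗, needs weakening: c unused
unrestricted: ✓, typability at (C -> C) -> ((C -> C) -> C -> B) -> C is all that's needed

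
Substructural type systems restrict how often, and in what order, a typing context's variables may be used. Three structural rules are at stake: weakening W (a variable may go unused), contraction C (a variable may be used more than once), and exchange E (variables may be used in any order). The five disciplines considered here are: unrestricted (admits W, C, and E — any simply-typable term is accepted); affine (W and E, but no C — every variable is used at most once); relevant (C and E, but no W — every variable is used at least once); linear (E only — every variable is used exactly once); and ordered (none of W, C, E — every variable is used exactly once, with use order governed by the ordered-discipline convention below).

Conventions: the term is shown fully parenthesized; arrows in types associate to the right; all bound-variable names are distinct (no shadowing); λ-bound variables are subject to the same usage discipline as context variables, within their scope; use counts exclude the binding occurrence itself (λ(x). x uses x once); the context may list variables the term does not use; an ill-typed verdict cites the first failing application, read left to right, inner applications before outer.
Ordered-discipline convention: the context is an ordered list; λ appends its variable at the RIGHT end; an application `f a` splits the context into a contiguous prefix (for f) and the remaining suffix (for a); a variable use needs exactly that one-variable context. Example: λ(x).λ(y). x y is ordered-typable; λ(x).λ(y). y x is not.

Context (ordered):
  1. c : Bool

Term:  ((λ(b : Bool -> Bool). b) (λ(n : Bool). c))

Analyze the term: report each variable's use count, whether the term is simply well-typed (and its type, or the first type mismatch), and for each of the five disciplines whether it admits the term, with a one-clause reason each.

variable uses: c ×1, b (λ-bound) ×1, n (λ-bound) ×0
use order (left to right): b, c
typing: ✓ — Bool -> Bool
ordered: ✗, n left unused
linear: ✗, n left unused
affine: ✓, at most one use each (c, b, n)
relevant: ✗, n left unused
unrestricted: ✓, typability at Bool -> Bool is all that's needed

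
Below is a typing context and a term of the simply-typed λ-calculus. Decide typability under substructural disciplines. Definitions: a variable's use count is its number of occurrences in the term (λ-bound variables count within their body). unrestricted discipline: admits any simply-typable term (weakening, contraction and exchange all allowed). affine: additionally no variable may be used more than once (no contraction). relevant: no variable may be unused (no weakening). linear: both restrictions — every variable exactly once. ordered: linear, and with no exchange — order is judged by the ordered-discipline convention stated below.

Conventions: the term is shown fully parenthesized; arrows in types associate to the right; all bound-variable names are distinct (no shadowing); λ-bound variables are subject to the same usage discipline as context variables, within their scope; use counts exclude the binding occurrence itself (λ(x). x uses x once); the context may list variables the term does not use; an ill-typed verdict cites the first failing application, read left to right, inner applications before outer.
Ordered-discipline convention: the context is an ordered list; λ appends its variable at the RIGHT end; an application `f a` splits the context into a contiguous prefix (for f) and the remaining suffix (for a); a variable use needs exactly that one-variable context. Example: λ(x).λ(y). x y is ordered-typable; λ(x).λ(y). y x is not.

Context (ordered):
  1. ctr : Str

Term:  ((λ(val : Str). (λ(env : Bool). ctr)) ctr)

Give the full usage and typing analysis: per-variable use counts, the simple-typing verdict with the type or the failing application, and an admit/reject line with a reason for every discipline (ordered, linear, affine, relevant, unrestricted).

variable uses: ctr: 2×, val (λ-bound): 0×, env (λ-bound): 0×
left-to-right use order: ctr, ctr
typing: well-typed at Bool -> Str
ordered ✗ (ctr ×2 used more than once (contraction); val, env never used (weakening))
linear ✗ (ctr ×2 used more than once (contraction); val, env never used (weakening))
affine ✗ (ctr ×2 used more than once (contraction))
relevant ✗ (val, env never used (weakening))
unrestricted ✓ (typability at Bool -> Str is all that's needed)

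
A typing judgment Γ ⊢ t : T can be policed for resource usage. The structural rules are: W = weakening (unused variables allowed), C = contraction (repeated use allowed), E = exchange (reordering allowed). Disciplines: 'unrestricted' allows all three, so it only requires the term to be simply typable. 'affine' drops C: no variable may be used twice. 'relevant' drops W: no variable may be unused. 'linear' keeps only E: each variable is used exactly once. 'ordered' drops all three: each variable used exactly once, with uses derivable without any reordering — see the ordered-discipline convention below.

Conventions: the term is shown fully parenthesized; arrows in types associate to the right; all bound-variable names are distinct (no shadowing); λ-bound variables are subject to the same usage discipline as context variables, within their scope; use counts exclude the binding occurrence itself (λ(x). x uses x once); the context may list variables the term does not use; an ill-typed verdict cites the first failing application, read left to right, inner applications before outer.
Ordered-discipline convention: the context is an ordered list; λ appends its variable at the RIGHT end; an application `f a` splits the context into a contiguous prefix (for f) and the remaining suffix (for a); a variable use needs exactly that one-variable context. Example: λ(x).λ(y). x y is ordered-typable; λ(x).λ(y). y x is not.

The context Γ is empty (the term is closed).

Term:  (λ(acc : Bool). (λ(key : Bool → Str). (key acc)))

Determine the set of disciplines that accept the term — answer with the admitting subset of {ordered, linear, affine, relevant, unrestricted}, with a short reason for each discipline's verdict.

admitted in: linear, affine, relevant, unrestricted
counts: acc (λ-bound): 1, key (λ-bound): 1
order of uses: key, acc
typing: well-typed — term : Bool → (Bool → Str) → Str
ordered: ✗, needs exchange: uses follow key, acc
linear: ✓, single use per variable (acc, key)
affine: ✓, acc, key: no repeats, contraction unneeded
relevant: ✓, acc, key: all used, weakening unneeded
unrestricted: ✓, typability at Bool → (Bool → Str) → Str is all that's needed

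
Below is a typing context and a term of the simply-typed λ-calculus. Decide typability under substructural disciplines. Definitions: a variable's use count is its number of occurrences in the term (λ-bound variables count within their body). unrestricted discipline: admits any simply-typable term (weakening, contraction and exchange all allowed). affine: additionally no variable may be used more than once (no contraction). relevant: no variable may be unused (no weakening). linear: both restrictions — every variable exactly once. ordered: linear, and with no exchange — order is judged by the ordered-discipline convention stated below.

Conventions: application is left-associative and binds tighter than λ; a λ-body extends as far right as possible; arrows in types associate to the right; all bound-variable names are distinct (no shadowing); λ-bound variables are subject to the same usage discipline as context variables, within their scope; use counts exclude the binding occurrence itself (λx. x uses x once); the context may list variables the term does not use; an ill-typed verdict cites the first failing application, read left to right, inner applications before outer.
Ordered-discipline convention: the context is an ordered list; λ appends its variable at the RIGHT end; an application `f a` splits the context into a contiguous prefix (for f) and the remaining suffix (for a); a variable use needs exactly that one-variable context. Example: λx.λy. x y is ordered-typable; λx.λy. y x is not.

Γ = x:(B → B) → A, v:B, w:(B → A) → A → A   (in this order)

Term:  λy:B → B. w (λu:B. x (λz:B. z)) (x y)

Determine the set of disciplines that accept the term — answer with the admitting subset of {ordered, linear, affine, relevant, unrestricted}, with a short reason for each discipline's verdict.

admitted in: unrestricted
counts: x ×2, v ×0, w ×1, y [bound] ×1, u [bound] ×0, z [bound] ×1
order of uses: w, x, z, x, y
typing: well-typed at (B → B) → A
ordered ✗ (needs contraction — x ×2; v, u left unused)
linear ✗ (needs contraction — x ×2; v, u left unused)
affine ✗ (needs contraction — x ×2)
relevant ✗ (v, u left unused)
unrestricted ✓ (simply typable at (B → B) → A; W, C, E all held)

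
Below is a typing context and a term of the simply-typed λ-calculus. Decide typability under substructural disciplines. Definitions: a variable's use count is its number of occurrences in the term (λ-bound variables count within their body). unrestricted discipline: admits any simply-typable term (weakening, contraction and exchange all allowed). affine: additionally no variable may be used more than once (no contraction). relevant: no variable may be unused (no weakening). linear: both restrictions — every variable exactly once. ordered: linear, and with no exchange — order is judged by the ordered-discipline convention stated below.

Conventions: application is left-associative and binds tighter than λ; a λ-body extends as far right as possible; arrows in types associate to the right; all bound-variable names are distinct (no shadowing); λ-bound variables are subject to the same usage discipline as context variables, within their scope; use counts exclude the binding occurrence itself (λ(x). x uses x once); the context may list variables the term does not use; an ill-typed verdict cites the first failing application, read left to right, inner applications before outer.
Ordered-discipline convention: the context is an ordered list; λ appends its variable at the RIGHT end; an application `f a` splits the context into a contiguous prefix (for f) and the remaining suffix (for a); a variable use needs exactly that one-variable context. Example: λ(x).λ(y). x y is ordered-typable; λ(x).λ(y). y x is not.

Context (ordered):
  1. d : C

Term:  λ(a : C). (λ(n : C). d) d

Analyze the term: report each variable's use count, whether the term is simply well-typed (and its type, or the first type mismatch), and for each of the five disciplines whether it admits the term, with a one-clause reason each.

counts: d=2, a (λ-bound)=0, n (λ-bound)=0
order of uses: d, d
typing: well-typed — term : C -> C
ordered ✗ (repeated use of d ×2; needs weakening: a, n unused)
linear ✗ (repeated use of d ×2; needs weakening: a, n unused)
affine ✗ (repeated use of d ×2)
relevant ✗ (needs weakening: a, n unused)
unrestricted ✓ (type-checks (C -> C) and nothing is barred)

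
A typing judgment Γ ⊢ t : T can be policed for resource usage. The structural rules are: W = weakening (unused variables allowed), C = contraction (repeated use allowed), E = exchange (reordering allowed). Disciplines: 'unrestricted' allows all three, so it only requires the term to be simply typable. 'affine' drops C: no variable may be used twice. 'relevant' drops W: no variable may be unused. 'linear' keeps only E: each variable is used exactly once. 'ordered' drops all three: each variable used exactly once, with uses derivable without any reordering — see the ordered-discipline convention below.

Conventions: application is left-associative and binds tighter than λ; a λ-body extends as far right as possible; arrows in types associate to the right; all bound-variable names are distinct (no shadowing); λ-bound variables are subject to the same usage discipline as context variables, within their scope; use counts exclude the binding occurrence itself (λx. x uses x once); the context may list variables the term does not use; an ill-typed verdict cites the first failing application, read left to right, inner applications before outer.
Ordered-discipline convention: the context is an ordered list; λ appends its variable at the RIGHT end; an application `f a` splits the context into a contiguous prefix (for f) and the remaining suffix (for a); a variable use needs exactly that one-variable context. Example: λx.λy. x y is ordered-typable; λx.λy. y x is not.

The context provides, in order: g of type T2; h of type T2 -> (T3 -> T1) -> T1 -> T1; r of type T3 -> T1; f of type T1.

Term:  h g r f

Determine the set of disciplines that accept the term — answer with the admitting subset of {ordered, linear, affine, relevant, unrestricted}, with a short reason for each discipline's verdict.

admitting disciplines: linear, affine, relevant, unrestricted
usage: g: 1, h: 1, r: 1, f: 1
order of uses: h, g, r, f
typing: ✓ — T1
ordered: ✗ — needs exchange: uses follow h, g, r, f
linear: ✓ — each of g, h, r, f used exactly once
affine: ✓ — no duplicate uses among g, h, r, f
relevant: ✓ — every one of g, h, r, f appears
unrestricted: ✓ — typability at T1 is all that's needed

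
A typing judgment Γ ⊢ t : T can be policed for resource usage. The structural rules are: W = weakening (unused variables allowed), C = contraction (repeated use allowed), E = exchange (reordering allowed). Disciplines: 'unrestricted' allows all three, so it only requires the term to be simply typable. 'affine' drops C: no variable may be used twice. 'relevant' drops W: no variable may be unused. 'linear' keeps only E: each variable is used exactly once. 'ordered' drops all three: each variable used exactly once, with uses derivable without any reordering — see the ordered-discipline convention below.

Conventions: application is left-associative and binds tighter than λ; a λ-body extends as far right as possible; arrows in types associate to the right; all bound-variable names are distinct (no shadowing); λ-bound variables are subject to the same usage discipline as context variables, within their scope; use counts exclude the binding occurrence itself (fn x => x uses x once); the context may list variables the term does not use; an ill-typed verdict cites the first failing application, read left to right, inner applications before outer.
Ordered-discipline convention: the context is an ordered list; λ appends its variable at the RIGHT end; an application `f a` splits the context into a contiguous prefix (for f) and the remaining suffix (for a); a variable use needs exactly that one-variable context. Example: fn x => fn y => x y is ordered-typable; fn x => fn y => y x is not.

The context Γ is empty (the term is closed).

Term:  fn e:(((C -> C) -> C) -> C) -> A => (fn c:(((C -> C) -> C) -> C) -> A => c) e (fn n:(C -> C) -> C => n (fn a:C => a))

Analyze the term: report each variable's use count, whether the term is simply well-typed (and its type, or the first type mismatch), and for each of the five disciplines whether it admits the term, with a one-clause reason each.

use counts: e [bound]: 1, c [bound]: 1, n [bound]: 1, a [bound]: 1
uses in reading order: c, e, n, a
typing: the term checks, with type ((((C -> C) -> C) -> C) -> A) -> A
ordered: ✓, e, c, n, a once each; derivable with no W/C/E
linear: ✓, exactly-once usage across e, c, n, a
affine: ✓, e, c, n, a: no repeats, contraction unneeded
relevant: ✓, none of e, c, n, a goes unused
unrestricted: ✓, typability at ((((C -> C) -> C) -> C) -> A) -> A is all that's needed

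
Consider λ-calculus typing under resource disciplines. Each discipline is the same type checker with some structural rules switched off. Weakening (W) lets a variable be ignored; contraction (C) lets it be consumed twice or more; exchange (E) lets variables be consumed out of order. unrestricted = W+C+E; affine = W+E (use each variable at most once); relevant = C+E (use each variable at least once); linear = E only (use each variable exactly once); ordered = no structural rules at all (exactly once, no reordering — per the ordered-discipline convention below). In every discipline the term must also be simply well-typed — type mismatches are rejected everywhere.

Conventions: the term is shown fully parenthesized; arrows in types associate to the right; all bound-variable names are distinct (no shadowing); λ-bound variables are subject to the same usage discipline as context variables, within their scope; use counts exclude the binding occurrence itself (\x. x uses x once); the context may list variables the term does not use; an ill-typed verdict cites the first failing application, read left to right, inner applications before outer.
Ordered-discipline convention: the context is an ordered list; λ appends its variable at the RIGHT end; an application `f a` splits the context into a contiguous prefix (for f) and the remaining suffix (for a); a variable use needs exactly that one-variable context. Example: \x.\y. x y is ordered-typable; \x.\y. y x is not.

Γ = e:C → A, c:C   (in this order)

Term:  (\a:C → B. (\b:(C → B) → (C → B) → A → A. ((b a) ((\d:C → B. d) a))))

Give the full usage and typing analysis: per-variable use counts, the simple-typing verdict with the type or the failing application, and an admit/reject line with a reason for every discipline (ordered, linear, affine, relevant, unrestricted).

variable uses: e: 0, c: 0, a (bound): 2, b (bound): 1, d (bound): 1
use order (left to right): b, a, d, a
typing: the term checks, with type (C → B) → ((C → B) → (C → B) → A → A) → A → A
ordered: ✗, needs contraction — a ×2; needs weakening: e, c unused
linear: ✗, needs contraction — a ×2; needs weakening: e, c unused
affine: ✗, needs contraction — a ×2
relevant: ✗, needs weakening: e, c unused
unrestricted: ✓, type-checks ((C → B) → ((C → B) → (C → B) → A → A) → A → A) and nothing is barred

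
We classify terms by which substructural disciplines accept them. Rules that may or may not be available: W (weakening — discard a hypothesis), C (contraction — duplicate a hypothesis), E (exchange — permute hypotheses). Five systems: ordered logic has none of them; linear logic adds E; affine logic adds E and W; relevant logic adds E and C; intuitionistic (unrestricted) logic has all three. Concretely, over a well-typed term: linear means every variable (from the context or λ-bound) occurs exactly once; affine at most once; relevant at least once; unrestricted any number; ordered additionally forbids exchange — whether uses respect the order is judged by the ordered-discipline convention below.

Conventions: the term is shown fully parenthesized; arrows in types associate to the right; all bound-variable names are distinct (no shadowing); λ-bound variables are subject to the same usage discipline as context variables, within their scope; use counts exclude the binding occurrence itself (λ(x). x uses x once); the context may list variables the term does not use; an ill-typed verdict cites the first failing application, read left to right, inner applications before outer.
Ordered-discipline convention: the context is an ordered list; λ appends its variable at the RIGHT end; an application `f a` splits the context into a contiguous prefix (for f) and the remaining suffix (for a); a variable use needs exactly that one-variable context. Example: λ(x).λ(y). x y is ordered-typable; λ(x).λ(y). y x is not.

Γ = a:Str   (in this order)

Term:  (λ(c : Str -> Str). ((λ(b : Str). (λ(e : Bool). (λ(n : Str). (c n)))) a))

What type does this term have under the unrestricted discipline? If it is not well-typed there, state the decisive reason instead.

term : (Str -> Str) -> Bool -> Str -> Str
counts: a=1, c (λ-bound)=1, b (λ-bound)=0, e (λ-bound)=0, n (λ-bound)=1
uses in reading order: c, n, a
typing: well-typed at (Str -> Str) -> Bool -> Str -> Str
across the five disciplines: ordered ✗; linear ✗; affine ✓; relevant ✗; unrestricted ✓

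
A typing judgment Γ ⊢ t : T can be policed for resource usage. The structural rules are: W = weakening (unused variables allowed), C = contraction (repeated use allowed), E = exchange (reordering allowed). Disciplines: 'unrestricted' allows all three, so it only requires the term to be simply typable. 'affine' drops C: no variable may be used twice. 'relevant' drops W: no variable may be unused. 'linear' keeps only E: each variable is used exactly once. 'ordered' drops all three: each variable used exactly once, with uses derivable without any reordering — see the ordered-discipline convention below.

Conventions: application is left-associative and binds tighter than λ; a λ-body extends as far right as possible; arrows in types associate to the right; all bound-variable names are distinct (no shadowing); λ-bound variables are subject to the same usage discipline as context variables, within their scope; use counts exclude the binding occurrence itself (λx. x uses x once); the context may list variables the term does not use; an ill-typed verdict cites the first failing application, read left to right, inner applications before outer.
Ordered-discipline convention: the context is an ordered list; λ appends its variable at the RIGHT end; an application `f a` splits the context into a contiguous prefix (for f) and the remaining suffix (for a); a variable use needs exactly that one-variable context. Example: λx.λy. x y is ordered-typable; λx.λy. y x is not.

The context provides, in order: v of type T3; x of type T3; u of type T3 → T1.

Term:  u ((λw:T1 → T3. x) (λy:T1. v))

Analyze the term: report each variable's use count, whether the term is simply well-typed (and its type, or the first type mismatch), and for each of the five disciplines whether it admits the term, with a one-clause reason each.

usage: v: 1×; x: 1×; u: 1×; w (bound): 0×; y (bound): 0×
use order (left to right): u, x, v
typing: the term checks, with type T1
ordered ✗ (needs weakening: w, y unused)
linear ✗ (needs weakening: w, y unused)
affine ✓ (no duplicate uses among v, x, u, w, y)
relevant ✗ (needs weakening: w, y unused)
unrestricted ✓ (simply typable at T1; W, C, E all held)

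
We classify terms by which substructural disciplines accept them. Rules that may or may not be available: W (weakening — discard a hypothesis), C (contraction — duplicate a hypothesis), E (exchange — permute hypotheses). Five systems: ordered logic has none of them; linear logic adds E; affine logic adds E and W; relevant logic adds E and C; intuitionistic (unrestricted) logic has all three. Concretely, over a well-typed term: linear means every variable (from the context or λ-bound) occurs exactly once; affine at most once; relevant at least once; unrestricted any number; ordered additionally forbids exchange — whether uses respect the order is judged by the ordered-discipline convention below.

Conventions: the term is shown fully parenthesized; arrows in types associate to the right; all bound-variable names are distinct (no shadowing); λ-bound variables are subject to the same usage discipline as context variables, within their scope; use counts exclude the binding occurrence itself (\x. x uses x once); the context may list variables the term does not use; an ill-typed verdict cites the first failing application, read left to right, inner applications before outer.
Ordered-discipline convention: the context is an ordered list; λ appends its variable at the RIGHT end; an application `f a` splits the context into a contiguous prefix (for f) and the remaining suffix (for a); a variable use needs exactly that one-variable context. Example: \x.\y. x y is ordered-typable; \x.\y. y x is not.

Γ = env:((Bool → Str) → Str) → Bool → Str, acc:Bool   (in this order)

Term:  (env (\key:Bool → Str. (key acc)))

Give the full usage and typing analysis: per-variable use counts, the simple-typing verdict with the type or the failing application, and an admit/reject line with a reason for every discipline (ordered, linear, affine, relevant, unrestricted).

use counts: env: 1, acc: 1, key [bound]: 1
use order (left to right): env, key, acc
typing: well-typed at Bool → Str
ordered: ✗ — use order env, key, acc needs exchange
linear: ✓ — single use per variable (env, acc, key)
affine: ✓ — env, acc, key: no repeats, contraction unneeded
relevant: ✓ — every one of env, acc, key appears
unrestricted: ✓ — well-typed at Bool → Str; no restrictions here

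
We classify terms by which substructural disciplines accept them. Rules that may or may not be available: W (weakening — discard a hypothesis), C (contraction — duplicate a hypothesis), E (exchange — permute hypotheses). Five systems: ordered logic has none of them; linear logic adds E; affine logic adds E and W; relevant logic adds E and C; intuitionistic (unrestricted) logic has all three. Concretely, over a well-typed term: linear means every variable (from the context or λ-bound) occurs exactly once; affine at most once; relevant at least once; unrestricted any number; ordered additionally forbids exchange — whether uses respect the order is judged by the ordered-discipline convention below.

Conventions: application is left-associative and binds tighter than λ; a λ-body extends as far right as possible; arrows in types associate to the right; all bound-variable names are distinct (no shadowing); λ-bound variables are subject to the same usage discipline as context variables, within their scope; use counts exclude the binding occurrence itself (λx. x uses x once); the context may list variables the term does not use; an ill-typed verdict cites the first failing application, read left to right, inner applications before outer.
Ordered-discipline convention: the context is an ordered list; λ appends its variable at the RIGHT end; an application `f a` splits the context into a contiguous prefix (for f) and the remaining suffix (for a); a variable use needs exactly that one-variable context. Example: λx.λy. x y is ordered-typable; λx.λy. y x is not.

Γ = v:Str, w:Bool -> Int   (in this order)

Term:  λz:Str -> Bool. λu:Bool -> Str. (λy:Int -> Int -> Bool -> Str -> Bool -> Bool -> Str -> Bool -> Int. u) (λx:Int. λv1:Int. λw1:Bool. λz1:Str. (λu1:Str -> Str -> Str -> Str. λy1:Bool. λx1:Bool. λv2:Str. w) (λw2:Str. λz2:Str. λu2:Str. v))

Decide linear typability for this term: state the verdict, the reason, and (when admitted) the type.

no — needs weakening: z, y, x, v1, w1, z1, u1, y1, x1, v2, w2, z2, u2 unused
counts: v: 1; w: 1; z (bound): 0; u (bound): 1; y (bound): 0; x (bound): 0; v1 (bound): 0; w1 (bound): 0; z1 (bound): 0; u1 (bound): 0; y1 (bound): 0; x1 (bound): 0; v2 (bound): 0; w2 (bound): 0; z2 (bound): 0; u2 (bound): 0
uses in reading order: u, w, v
typing: the term checks, with type (Str -> Bool) -> (Bool -> Str) -> Bool -> Str
summary: ordered ✗, linear ✗, affine ✓, relevant ✗, unrestricted ✓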